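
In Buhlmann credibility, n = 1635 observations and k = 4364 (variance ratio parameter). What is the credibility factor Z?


Z = n / (n + k)
= 1635 / (1635 + 4364)
= 1635 / 5999
= 0.2725


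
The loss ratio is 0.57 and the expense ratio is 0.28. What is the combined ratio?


Combined ratio = loss ratio + expense ratio
= 0.57 + 0.28
= 0.85


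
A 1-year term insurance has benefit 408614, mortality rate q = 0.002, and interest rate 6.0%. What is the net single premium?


NSP = benefit * q * v
v = 1/(1+i) = 0.943396
NSP = 408614 * 0.002 * 0.943396
= 770.9698


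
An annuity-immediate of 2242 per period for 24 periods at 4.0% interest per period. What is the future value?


FV = PMT * ((1+i)^n - 1) / i
= 2242 * ((1.04)^24 - 1) / 0.04
= 2242 * (2.563304 - 1) / 0.04
= 87623.1984


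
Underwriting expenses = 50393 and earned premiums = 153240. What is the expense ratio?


Expense ratio = expenses / premiums
= 50393 / 153240
= 0.3289


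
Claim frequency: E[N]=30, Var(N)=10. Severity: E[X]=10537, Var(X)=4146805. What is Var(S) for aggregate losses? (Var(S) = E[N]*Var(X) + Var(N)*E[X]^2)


Var(S) = E[N]*Var(X) + Var(N)*E[X]^2
= 30*4146805 + 10*10537^2
= 124404150 + 1110283690
= 1.2347e+09


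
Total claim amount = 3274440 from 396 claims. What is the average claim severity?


severity = total / number
= 3274440 / 396
= 8268.7879


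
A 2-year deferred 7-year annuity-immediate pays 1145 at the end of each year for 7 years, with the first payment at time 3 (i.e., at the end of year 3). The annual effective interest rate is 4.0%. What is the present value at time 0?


PV at time 2 of the 7-year annuity-immediate:
a_n = 1145 * (1-(1+0.04)^(-7))/0.04 = 6872.3526
Discount back 2 years to time 0:
PV = 6872.3526 * (1+0.04)^(-2)
= 6872.3526 * 0.924556
= 6353.8763


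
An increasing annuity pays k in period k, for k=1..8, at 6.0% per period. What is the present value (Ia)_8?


(Ia)_n = sum_{k=1}^{n} k * v^k, v = 1/(1+i)
v = 0.943396
Sum computed term by term:
(Ia)_8 = 26.0514


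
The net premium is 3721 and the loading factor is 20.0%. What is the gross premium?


Gross = net * (1 + loading)
= 3721 * (1 + 0.2)
= 3721 * 1.2
= 4465.2


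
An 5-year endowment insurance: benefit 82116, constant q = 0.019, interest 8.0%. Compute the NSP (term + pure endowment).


Term component = 6014.8471
Pure endowment = 5_p_x * v^5 * benefit = 0.908542 * 0.680583 * 82116 = 50775.4809
NSP = 56790.328


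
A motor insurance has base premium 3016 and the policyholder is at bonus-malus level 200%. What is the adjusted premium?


adjusted = base * BM_level / 100
= 3016 * 200 / 100
= 3016 * 2.0
= 6032.0


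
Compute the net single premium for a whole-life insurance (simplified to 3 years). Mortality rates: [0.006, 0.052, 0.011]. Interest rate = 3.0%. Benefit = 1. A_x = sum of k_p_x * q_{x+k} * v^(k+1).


v = 0.970874
Year 0: k_p_x=1.0, q=0.006, term=0.005825
Year 1: k_p_x=0.994, q=0.052, term=0.048721
Year 2: k_p_x=0.942312, q=0.011, term=0.009486
A_x = 0.064


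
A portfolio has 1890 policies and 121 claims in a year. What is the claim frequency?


frequency = claims / policies
= 121 / 1890
= 0.064


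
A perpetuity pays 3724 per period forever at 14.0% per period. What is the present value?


PV = PMT / i
= 3724 / 0.14
= 26600.0


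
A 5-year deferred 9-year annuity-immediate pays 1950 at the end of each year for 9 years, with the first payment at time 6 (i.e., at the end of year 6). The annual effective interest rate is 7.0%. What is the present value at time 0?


PV at time 5 of the 9-year annuity-immediate:
a_n = 1950 * (1-(1+0.07)^(-9))/0.07 = 12704.7029
Discount back 5 years to time 0:
PV = 12704.7029 * (1+0.07)^(-5)
= 12704.7029 * 0.712986
= 9058.2776


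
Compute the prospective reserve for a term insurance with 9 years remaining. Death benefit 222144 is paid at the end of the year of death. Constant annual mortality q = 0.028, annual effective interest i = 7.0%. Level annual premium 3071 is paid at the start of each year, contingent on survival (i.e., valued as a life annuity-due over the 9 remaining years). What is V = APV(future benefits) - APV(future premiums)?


v = 1/(1+i) = 0.934579
APV(future benefits) per unit = sum_{k=0}^{8} k_p_x * q * v^(k+1) = 0.165356
APV(future benefits) = 222144 * 0.165356 = 36732.945
Life annuity-due factor ä_{x:9} = sum_{k=0}^{8} k_p_x * v^k = 6.318979
APV(future premiums) = 3071 * 6.318979 = 19405.5843
V = 36732.945 - 19405.5843
= 17327.3607


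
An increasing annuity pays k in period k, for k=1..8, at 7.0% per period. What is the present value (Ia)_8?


(Ia)_n = sum_{k=1}^{n} k * v^k, v = 1/(1+i)
v = 0.934579
Sum computed term by term:
(Ia)_8 = 24.7602


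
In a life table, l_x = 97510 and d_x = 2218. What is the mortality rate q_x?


q_x = d_x / l_x
= 2218 / 97510
= 0.0227


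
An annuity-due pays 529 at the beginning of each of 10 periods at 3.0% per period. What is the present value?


PV_due = PMT * (1-(1+i)^(-n))/i * (1+i)
PV_immediate = 4512.4773
PV_due = 4512.4773 * 1.03
= 4647.8516


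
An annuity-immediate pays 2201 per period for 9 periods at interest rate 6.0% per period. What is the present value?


PV = PMT * (1 - (1+i)^(-n)) / i
= 2201 * (1 - (1+0.06)^(-9)) / 0.06
= 2201 * (1 - 0.591898) / 0.06
= 2201 * 6.801692
= 14970.5247


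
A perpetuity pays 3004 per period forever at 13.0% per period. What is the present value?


PV = PMT / i
= 3004 / 0.13
= 23107.6923


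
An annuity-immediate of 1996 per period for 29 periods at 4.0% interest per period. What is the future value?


FV = PMT * ((1+i)^n - 1) / i
= 1996 * ((1.04)^29 - 1) / 0.04
= 1996 * (3.118651 - 1) / 0.04
= 105720.7075


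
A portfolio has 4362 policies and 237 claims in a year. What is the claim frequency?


frequency = claims / policies
= 237 / 4362
= 0.0543


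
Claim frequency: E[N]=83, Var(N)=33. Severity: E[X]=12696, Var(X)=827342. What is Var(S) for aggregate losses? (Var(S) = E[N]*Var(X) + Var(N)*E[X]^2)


Var(S) = E[N]*Var(X) + Var(N)*E[X]^2
= 83*827342 + 33*12696^2
= 68669386 + 5319217728
= 5.3879e+09


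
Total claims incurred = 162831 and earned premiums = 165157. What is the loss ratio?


Loss ratio = claims / premiums
= 162831 / 165157
= 0.9859


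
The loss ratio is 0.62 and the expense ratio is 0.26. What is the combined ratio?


Combined ratio = loss ratio + expense ratio
= 0.62 + 0.26
= 0.88


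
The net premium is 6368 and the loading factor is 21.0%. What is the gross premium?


Gross = net * (1 + loading)
= 6368 * (1 + 0.21)
= 6368 * 1.21
= 7705.28


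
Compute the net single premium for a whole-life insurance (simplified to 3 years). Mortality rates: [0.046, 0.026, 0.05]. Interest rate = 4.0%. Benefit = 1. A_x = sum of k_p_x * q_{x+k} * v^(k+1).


v = 0.961538
Year 0: k_p_x=1.0, q=0.046, term=0.044231
Year 1: k_p_x=0.954, q=0.026, term=0.022933
Year 2: k_p_x=0.929196, q=0.05, term=0.041303
A_x = 0.1085


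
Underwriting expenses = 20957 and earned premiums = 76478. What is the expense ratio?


Expense ratio = expenses / premiums
= 20957 / 76478
= 0.274


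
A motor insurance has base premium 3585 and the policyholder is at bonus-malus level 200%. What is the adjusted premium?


adjusted = base * BM_level / 100
= 3585 * 200 / 100
= 3585 * 2.0
= 7170.0


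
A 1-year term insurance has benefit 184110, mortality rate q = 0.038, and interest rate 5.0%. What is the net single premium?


NSP = benefit * q * v
v = 1/(1+i) = 0.952381
NSP = 184110 * 0.038 * 0.952381
= 6663.0286


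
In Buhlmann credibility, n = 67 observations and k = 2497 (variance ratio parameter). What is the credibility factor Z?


Z = n / (n + k)
= 67 / (67 + 2497)
= 67 / 2564
= 0.0261


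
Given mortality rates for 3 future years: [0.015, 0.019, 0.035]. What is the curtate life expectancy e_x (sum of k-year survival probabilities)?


e_x = sum_{k=1}^{n} k_p_x
k_p_x values:
  1_p_x = 0.985
  2_p_x = 0.966285
  3_p_x = 0.932465
e_x = 2.8838


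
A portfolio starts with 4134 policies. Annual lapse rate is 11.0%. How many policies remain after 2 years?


remaining = initial * (1 - lapse)^years
= 4134 * (1 - 0.11)^2
= 4134 * 0.7921
= 3274.5414


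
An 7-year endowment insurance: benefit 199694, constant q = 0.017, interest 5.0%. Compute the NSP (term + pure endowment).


Term component = 18732.0278
Pure endowment = 7_p_x * v^7 * benefit = 0.8869 * 0.710681 * 199694 = 125867.7728
NSP = 144599.8006


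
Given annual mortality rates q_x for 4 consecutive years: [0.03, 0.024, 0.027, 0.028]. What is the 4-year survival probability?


p_k = 1 - q_k for each year
Survival = product of (1 - q_k)
= 0.97 * 0.976 * 0.973 * 0.972
= 0.8954


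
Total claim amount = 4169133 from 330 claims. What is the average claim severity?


severity = total / number
= 4169133 / 330
= 12633.7364


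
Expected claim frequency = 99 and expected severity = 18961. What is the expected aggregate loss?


E[S] = E[N] * E[X]
= 99 * 18961
= 1.8771e+06


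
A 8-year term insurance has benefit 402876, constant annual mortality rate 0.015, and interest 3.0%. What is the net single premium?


NSP = benefit * sum_{k=0}^{n-1} k_p_x * q * v^(k+1)
With constant q=0.015, v=0.970874
Sum = 0.100164
NSP = 402876 * 0.100164
= 40353.81


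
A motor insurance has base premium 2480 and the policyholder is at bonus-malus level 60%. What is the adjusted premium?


adjusted = base * BM_level / 100
= 2480 * 60 / 100
= 2480 * 0.6
= 1488.0


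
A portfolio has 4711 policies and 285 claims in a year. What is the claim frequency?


frequency = claims / policies
= 285 / 4711
= 0.0605


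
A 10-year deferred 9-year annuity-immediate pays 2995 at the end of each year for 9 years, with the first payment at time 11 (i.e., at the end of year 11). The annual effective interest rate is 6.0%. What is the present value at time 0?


PV at time 10 of the 9-year annuity-immediate:
a_n = 2995 * (1-(1+0.06)^(-9))/0.06 = 20371.0684
Discount back 10 years to time 0:
PV = 20371.0684 * (1+0.06)^(-10)
= 20371.0684 * 0.558395
= 11375.0982


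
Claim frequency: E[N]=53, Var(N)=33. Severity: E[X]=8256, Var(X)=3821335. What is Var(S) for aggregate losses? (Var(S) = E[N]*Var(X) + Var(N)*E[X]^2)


Var(S) = E[N]*Var(X) + Var(N)*E[X]^2
= 53*3821335 + 33*8256^2
= 202530755 + 2249330688
= 2.4519e+09


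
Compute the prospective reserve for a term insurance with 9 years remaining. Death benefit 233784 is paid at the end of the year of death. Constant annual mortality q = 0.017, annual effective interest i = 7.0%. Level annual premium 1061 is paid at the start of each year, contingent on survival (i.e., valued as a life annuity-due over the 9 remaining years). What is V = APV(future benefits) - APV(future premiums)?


v = 1/(1+i) = 0.934579
APV(future benefits) per unit = sum_{k=0}^{8} k_p_x * q * v^(k+1) = 0.104315
APV(future benefits) = 233784 * 0.104315 = 24387.2022
Life annuity-due factor ä_{x:9} = sum_{k=0}^{8} k_p_x * v^k = 6.565715
APV(future premiums) = 1061 * 6.565715 = 6966.224
V = 24387.2022 - 6966.224
= 17420.9782


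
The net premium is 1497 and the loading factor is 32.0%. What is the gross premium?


Gross = net * (1 + loading)
= 1497 * (1 + 0.32)
= 1497 * 1.32
= 1976.04


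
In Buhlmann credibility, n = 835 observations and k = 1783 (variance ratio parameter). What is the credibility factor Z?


Z = n / (n + k)
= 835 / (835 + 1783)
= 835 / 2618
= 0.3189


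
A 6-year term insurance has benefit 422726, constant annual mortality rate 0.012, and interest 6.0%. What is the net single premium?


NSP = benefit * sum_{k=0}^{n-1} k_p_x * q * v^(k+1)
With constant q=0.012, v=0.943396
Sum = 0.057383
NSP = 422726 * 0.057383
= 24257.2895


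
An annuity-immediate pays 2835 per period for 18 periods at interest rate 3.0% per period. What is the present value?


PV = PMT * (1 - (1+i)^(-n)) / i
= 2835 * (1 - (1+0.03)^(-18)) / 0.03
= 2835 * (1 - 0.587395) / 0.03
= 2835 * 13.753513
= 38991.2096


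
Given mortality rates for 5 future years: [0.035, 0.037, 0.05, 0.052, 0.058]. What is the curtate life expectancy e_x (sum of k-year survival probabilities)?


e_x = sum_{k=1}^{n} k_p_x
k_p_x values:
  1_p_x = 0.965
  2_p_x = 0.929295
  3_p_x = 0.88283
  4_p_x = 0.836923
  5_p_x = 0.788382
e_x = 4.4024


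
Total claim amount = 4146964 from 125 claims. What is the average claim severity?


severity = total / number
= 4146964 / 125
= 33175.712


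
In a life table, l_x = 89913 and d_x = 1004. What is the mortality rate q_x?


q_x = d_x / l_x
= 1004 / 89913
= 0.0112


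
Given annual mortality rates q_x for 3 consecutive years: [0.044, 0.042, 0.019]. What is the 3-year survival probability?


p_k = 1 - q_k for each year
Survival = product of (1 - q_k)
= 0.956 * 0.958 * 0.981
= 0.8984


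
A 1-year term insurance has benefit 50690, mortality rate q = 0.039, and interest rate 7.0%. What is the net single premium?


NSP = benefit * q * v
v = 1/(1+i) = 0.934579
NSP = 50690 * 0.039 * 0.934579
= 1847.5794


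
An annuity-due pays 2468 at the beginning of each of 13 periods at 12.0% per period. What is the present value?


PV_due = PMT * (1-(1+i)^(-n))/i * (1+i)
PV_immediate = 15853.3175
PV_due = 15853.3175 * 1.12
= 17755.7156


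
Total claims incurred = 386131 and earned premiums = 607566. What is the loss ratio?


Loss ratio = claims / premiums
= 386131 / 607566
= 0.6355


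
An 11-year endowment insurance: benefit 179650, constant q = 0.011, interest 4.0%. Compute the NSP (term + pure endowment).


Term component = 16461.522
Pure endowment = 11_p_x * v^11 * benefit = 0.88544 * 0.649581 * 179650 = 103328.3982
NSP = 119789.9201


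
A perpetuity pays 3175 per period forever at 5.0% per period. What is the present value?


PV = PMT / i
= 3175 / 0.05
= 63500.0


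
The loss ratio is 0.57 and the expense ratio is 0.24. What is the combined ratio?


Combined ratio = loss ratio + expense ratio
= 0.57 + 0.24
= 0.81


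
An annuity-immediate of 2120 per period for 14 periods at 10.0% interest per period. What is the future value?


FV = PMT * ((1+i)^n - 1) / i
= 2120 * ((1.1)^14 - 1) / 0.1
= 2120 * (3.797498 - 1) / 0.1
= 59306.9647


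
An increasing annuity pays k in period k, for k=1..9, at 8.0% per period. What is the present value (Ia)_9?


(Ia)_n = sum_{k=1}^{n} k * v^k, v = 1/(1+i)
v = 0.925926
Sum computed term by term:
(Ia)_9 = 28.055


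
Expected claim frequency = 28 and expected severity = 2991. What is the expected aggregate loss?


E[S] = E[N] * E[X]
= 28 * 2991
= 83748


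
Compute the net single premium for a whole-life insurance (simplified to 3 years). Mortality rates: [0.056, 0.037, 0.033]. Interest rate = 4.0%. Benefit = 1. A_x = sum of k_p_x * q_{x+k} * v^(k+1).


v = 0.961538
Year 0: k_p_x=1.0, q=0.056, term=0.053846
Year 1: k_p_x=0.944, q=0.037, term=0.032293
Year 2: k_p_x=0.909072, q=0.033, term=0.026669
A_x = 0.1128


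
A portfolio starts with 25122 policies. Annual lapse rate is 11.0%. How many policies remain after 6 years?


remaining = initial * (1 - lapse)^years
= 25122 * (1 - 0.11)^6
= 25122 * 0.496981
= 12485.164


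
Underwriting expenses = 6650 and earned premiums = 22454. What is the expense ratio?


Expense ratio = expenses / premiums
= 6650 / 22454
= 0.2962


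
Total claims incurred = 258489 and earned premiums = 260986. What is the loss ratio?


Loss ratio = claims / premiums
= 258489 / 260986
= 0.9904


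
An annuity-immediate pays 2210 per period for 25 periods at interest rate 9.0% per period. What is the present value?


PV = PMT * (1 - (1+i)^(-n)) / i
= 2210 * (1 - (1+0.09)^(-25)) / 0.09
= 2210 * (1 - 0.115968) / 0.09
= 2210 * 9.82258
= 21707.9009


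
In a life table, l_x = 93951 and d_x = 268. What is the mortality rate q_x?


q_x = d_x / l_x
= 268 / 93951
= 0.0029


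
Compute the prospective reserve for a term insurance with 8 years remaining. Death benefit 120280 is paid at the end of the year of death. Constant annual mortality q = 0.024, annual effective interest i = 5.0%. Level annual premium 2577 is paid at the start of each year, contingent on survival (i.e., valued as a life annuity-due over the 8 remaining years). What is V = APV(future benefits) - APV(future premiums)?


v = 1/(1+i) = 0.952381
APV(future benefits) per unit = sum_{k=0}^{7} k_p_x * q * v^(k+1) = 0.14358
APV(future benefits) = 120280 * 0.14358 = 17269.8524
Life annuity-due factor ä_{x:8} = sum_{k=0}^{7} k_p_x * v^k = 6.281643
APV(future premiums) = 2577 * 6.281643 = 16187.7944
V = 17269.8524 - 16187.7944
= 1082.0579


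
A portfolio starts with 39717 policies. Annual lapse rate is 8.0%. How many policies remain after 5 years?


remaining = initial * (1 - lapse)^years
= 39717 * (1 - 0.08)^5
= 39717 * 0.659082
= 26176.7409


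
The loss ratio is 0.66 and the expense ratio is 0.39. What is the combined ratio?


Combined ratio = loss ratio + expense ratio
= 0.66 + 0.39
= 1.05


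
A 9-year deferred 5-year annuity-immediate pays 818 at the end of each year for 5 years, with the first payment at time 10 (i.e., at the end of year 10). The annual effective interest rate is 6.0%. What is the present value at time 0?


PV at time 9 of the 5-year annuity-immediate:
a_n = 818 * (1-(1+0.06)^(-5))/0.06 = 3445.7136
Discount back 9 years to time 0:
PV = 3445.7136 * (1+0.06)^(-9)
= 3445.7136 * 0.591898
= 2039.5126


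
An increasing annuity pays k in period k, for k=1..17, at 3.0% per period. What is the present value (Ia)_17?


(Ia)_n = sum_{k=1}^{n} k * v^k, v = 1/(1+i)
v = 0.970874
Sum computed term by term:
(Ia)_17 = 109.1941


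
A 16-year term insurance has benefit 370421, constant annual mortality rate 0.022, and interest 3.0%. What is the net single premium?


NSP = benefit * sum_{k=0}^{n-1} k_p_x * q * v^(k+1)
With constant q=0.022, v=0.970874
Sum = 0.238386
NSP = 370421 * 0.238386
= 88303.2015


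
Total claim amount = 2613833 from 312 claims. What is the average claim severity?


severity = total / number
= 2613833 / 312
= 8377.6699


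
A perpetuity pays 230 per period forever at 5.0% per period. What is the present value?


PV = PMT / i
= 230 / 0.05
= 4600.0


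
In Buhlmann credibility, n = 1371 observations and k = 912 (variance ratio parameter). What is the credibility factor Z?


Z = n / (n + k)
= 1371 / (1371 + 912)
= 1371 / 2283
= 0.6005


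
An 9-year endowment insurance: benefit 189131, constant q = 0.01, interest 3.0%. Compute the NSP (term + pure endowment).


Term component = 14178.4464
Pure endowment = 9_p_x * v^9 * benefit = 0.913517 * 0.766417 * 189131 = 132417.2145
NSP = 146595.6609


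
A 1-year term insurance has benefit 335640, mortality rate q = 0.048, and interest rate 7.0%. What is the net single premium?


NSP = benefit * q * v
v = 1/(1+i) = 0.934579
NSP = 335640 * 0.048 * 0.934579
= 15056.7477


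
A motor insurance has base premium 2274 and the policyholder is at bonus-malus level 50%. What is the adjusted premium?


adjusted = base * BM_level / 100
= 2274 * 50 / 100
= 2274 * 0.5
= 1137.0


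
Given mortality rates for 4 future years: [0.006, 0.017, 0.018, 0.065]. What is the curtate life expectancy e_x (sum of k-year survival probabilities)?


e_x = sum_{k=1}^{n} k_p_x
k_p_x values:
  1_p_x = 0.994
  2_p_x = 0.977102
  3_p_x = 0.959514
  4_p_x = 0.897146
e_x = 3.8278


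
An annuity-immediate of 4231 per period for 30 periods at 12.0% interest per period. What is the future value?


FV = PMT * ((1+i)^n - 1) / i
= 4231 * ((1.12)^30 - 1) / 0.12
= 4231 * (29.959922 - 1) / 0.12
= 1.0211e+06


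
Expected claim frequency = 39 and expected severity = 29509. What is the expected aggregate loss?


E[S] = E[N] * E[X]
= 39 * 29509
= 1.1509e+06


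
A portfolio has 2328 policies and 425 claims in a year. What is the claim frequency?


frequency = claims / policies
= 425 / 2328
= 0.1826


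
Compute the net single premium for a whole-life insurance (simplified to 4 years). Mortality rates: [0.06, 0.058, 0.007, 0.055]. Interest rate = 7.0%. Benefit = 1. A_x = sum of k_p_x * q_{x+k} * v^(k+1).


v = 0.934579
Year 0: k_p_x=1.0, q=0.06, term=0.056075
Year 1: k_p_x=0.94, q=0.058, term=0.04762
Year 2: k_p_x=0.88548, q=0.007, term=0.00506
Year 3: k_p_x=0.879282, q=0.055, term=0.036894
A_x = 0.1456


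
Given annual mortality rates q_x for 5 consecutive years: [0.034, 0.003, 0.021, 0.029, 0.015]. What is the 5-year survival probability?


p_k = 1 - q_k for each year
Survival = product of (1 - q_k)
= 0.966 * 0.997 * 0.979 * 0.971 * 0.985
= 0.9018


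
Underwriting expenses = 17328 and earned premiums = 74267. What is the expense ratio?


Expense ratio = expenses / premiums
= 17328 / 74267
= 0.2333


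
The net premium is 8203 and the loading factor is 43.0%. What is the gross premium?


Gross = net * (1 + loading)
= 8203 * (1 + 0.43)
= 8203 * 1.43
= 11730.29


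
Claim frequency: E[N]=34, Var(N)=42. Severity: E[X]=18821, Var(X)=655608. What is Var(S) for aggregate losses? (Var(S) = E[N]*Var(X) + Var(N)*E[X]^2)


Var(S) = E[N]*Var(X) + Var(N)*E[X]^2
= 34*655608 + 42*18821^2
= 22290672 + 14877661722
= 1.4900e+10


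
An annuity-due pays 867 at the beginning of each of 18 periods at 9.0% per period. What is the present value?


PV_due = PMT * (1-(1+i)^(-n))/i * (1+i)
PV_immediate = 7591.127
PV_due = 7591.127 * 1.09
= 8274.3284


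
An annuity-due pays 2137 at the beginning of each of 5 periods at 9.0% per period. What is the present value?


PV_due = PMT * (1-(1+i)^(-n))/i * (1+i)
PV_immediate = 8312.1847
PV_due = 8312.1847 * 1.09
= 9060.2814


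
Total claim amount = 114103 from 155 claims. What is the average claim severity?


severity = total / number
= 114103 / 155
= 736.1484


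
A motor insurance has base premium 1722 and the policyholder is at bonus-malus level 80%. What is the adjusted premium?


adjusted = base * BM_level / 100
= 1722 * 80 / 100
= 1722 * 0.8
= 1377.6


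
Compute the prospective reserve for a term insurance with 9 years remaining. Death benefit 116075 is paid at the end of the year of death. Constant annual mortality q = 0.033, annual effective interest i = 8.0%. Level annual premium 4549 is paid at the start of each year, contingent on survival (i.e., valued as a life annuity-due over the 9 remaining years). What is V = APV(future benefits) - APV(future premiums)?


v = 1/(1+i) = 0.925926
APV(future benefits) per unit = sum_{k=0}^{8} k_p_x * q * v^(k+1) = 0.184026
APV(future benefits) = 116075 * 0.184026 = 21360.8636
Life annuity-due factor ä_{x:9} = sum_{k=0}^{8} k_p_x * v^k = 6.022682
APV(future premiums) = 4549 * 6.022682 = 27397.1803
V = 21360.8636 - 27397.1803
= -6036.3167


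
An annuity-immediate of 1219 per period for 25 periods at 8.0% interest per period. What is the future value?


FV = PMT * ((1+i)^n - 1) / i
= 1219 * ((1.08)^25 - 1) / 0.08
= 1219 * (6.848475 - 1) / 0.08
= 89116.1408


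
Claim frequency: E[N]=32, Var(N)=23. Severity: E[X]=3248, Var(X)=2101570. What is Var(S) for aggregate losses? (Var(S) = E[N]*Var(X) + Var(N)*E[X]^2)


Var(S) = E[N]*Var(X) + Var(N)*E[X]^2
= 32*2101570 + 23*3248^2
= 67250240 + 242638592
= 3.0989e+08


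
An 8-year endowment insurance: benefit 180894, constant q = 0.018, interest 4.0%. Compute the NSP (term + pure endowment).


Term component = 20666.8486
Pure endowment = 8_p_x * v^8 * benefit = 0.864753 * 0.73069 * 180894 = 114300.8211
NSP = 134967.6697


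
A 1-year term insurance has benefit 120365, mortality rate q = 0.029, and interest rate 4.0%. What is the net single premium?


NSP = benefit * q * v
v = 1/(1+i) = 0.961538
NSP = 120365 * 0.029 * 0.961538
= 3356.3317


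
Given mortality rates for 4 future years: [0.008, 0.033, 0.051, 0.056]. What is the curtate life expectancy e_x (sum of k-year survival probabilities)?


e_x = sum_{k=1}^{n} k_p_x
k_p_x values:
  1_p_x = 0.992
  2_p_x = 0.959264
  3_p_x = 0.910342
  4_p_x = 0.859362
e_x = 3.721


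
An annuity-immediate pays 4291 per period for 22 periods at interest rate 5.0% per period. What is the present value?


PV = PMT * (1 - (1+i)^(-n)) / i
= 4291 * (1 - (1+0.05)^(-22)) / 0.05
= 4291 * (1 - 0.34185) / 0.05
= 4291 * 13.163003
= 56482.4441


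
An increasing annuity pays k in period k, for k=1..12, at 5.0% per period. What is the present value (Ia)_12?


(Ia)_n = sum_{k=1}^{n} k * v^k, v = 1/(1+i)
v = 0.952381
Sum computed term by term:
(Ia)_12 = 52.4873


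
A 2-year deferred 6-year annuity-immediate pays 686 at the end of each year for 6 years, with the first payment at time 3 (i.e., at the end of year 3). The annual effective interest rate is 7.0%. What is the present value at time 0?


PV at time 2 of the 6-year annuity-immediate:
a_n = 686 * (1-(1+0.07)^(-6))/0.07 = 3269.8462
Discount back 2 years to time 0:
PV = 3269.8462 * (1+0.07)^(-2)
= 3269.8462 * 0.873439
= 2856.0103


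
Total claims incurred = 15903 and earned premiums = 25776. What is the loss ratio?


Loss ratio = claims / premiums
= 15903 / 25776
= 0.617


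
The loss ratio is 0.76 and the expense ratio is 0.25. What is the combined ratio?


Combined ratio = loss ratio + expense ratio
= 0.76 + 0.25
= 1.01


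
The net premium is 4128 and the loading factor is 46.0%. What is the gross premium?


Gross = net * (1 + loading)
= 4128 * (1 + 0.46)
= 4128 * 1.46
= 6026.88


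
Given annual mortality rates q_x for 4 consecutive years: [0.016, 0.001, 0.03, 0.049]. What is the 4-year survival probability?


p_k = 1 - q_k for each year
Survival = product of (1 - q_k)
= 0.984 * 0.999 * 0.97 * 0.951
= 0.9068


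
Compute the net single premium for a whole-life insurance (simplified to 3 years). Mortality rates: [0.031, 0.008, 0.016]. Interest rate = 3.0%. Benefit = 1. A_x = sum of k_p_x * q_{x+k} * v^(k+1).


v = 0.970874
Year 0: k_p_x=1.0, q=0.031, term=0.030097
Year 1: k_p_x=0.969, q=0.008, term=0.007307
Year 2: k_p_x=0.961248, q=0.016, term=0.014075
A_x = 0.0515


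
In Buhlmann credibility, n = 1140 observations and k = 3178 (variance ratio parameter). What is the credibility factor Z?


Z = n / (n + k)
= 1140 / (1140 + 3178)
= 1140 / 4318
= 0.264


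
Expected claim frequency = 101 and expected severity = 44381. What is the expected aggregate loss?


E[S] = E[N] * E[X]
= 101 * 44381
= 4.4825e+06


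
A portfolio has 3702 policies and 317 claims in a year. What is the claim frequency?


frequency = claims / policies
= 317 / 3702
= 0.0856


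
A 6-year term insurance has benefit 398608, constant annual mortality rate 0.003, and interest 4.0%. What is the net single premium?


NSP = benefit * sum_{k=0}^{n-1} k_p_x * q * v^(k+1)
With constant q=0.003, v=0.961538
Sum = 0.015614
NSP = 398608 * 0.015614
= 6223.9822


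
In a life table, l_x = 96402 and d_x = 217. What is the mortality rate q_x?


q_x = d_x / l_x
= 217 / 96402
= 0.0023


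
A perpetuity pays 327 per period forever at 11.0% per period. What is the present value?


PV = PMT / i
= 327 / 0.11
= 2972.7273


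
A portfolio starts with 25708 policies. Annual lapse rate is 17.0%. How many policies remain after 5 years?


remaining = initial * (1 - lapse)^years
= 25708 * (1 - 0.17)^5
= 25708 * 0.393904
= 10126.4857


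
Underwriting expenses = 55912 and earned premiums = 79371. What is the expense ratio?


Expense ratio = expenses / premiums
= 55912 / 79371
= 0.7044


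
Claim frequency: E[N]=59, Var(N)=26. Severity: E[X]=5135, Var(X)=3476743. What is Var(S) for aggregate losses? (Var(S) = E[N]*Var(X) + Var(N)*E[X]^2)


Var(S) = E[N]*Var(X) + Var(N)*E[X]^2
= 59*3476743 + 26*5135^2
= 205127837 + 685573850
= 8.9070e+08


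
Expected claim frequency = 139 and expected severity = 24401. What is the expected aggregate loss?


E[S] = E[N] * E[X]
= 139 * 24401
= 3.3917e+06


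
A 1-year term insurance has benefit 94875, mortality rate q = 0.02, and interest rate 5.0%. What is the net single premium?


NSP = benefit * q * v
v = 1/(1+i) = 0.952381
NSP = 94875 * 0.02 * 0.952381
= 1807.1429


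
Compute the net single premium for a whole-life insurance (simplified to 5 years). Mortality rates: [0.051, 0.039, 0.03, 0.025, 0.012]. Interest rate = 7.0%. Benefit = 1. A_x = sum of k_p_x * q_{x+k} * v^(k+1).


v = 0.934579
Year 0: k_p_x=1.0, q=0.051, term=0.047664
Year 1: k_p_x=0.949, q=0.039, term=0.032327
Year 2: k_p_x=0.911989, q=0.03, term=0.022334
Year 3: k_p_x=0.884629, q=0.025, term=0.016872
Year 4: k_p_x=0.862514, q=0.012, term=0.00738
A_x = 0.1266


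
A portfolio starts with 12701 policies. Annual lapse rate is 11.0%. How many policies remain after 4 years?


remaining = initial * (1 - lapse)^years
= 12701 * (1 - 0.11)^4
= 12701 * 0.627422
= 7968.892


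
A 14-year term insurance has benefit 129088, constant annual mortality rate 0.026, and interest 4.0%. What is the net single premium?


NSP = benefit * sum_{k=0}^{n-1} k_p_x * q * v^(k+1)
With constant q=0.026, v=0.961538
Sum = 0.236618
NSP = 129088 * 0.236618
= 30544.5316


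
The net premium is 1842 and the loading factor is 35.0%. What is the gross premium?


Gross = net * (1 + loading)
= 1842 * (1 + 0.35)
= 1842 * 1.35
= 2486.7


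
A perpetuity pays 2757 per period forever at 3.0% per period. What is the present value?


PV = PMT / i
= 2757 / 0.03
= 91900.0


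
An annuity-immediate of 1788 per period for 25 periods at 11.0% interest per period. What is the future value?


FV = PMT * ((1+i)^n - 1) / i
= 1788 * ((1.11)^25 - 1) / 0.11
= 1788 * (13.585464 - 1) / 0.11
= 204570.9935


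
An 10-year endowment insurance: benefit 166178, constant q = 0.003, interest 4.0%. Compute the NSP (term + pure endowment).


Term component = 3993.2728
Pure endowment = 10_p_x * v^10 * benefit = 0.970402 * 0.675564 * 166178 = 108941.0904
NSP = 112934.3632


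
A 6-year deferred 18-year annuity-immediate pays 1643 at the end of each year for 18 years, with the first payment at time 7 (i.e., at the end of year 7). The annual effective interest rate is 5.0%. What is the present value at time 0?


PV at time 6 of the 18-year annuity-immediate:
a_n = 1643 * (1-(1+0.05)^(-18))/0.05 = 19205.9913
Discount back 6 years to time 0:
PV = 19205.9913 * (1+0.05)^(-6)
= 19205.9913 * 0.746215
= 14331.8064


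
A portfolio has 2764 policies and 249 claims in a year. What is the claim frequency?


frequency = claims / policies
= 249 / 2764
= 0.0901


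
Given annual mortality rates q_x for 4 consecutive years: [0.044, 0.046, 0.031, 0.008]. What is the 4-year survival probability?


p_k = 1 - q_k for each year
Survival = product of (1 - q_k)
= 0.956 * 0.954 * 0.969 * 0.992
= 0.8767


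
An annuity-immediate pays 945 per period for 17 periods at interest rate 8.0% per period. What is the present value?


PV = PMT * (1 - (1+i)^(-n)) / i
= 945 * (1 - (1+0.08)^(-17)) / 0.08
= 945 * (1 - 0.270269) / 0.08
= 945 * 9.121638
= 8619.948


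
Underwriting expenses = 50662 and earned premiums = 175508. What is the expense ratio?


Expense ratio = expenses / premiums
= 50662 / 175508
= 0.2887


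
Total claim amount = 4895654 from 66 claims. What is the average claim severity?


severity = total / number
= 4895654 / 66
= 74176.5758


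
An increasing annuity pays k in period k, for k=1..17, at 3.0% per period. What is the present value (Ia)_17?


(Ia)_n = sum_{k=1}^{n} k * v^k, v = 1/(1+i)
v = 0.970874
Sum computed term by term:
(Ia)_17 = 109.1941


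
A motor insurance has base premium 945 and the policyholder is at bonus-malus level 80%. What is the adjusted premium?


adjusted = base * BM_level / 100
= 945 * 80 / 100
= 945 * 0.8
= 756.0


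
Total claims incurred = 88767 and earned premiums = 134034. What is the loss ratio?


Loss ratio = claims / premiums
= 88767 / 134034
= 0.6623


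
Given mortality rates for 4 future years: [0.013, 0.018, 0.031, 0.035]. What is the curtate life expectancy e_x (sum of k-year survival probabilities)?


e_x = sum_{k=1}^{n} k_p_x
k_p_x values:
  1_p_x = 0.987
  2_p_x = 0.969234
  3_p_x = 0.939188
  4_p_x = 0.906316
e_x = 3.8017


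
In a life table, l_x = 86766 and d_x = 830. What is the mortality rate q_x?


q_x = d_x / l_x
= 830 / 86766
= 0.0096


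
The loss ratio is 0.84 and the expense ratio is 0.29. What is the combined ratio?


Combined ratio = loss ratio + expense ratio
= 0.84 + 0.29
= 1.13


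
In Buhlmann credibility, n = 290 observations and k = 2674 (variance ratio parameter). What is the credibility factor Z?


Z = n / (n + k)
= 290 / (290 + 2674)
= 290 / 2964
= 0.0978


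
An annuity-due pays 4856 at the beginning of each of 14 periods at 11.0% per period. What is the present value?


PV_due = PMT * (1-(1+i)^(-n))/i * (1+i)
PV_immediate = 33903.9376
PV_due = 33903.9376 * 1.11
= 37633.3707


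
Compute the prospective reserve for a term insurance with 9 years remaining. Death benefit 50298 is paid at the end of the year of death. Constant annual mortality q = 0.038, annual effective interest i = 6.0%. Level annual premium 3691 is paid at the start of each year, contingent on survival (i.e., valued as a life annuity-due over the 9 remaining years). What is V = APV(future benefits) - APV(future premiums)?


v = 1/(1+i) = 0.943396
APV(future benefits) per unit = sum_{k=0}^{8} k_p_x * q * v^(k+1) = 0.225805
APV(future benefits) = 50298 * 0.225805 = 11357.5557
Life annuity-due factor ä_{x:9} = sum_{k=0}^{8} k_p_x * v^k = 6.29878
APV(future premiums) = 3691 * 6.29878 = 23248.7964
V = 11357.5557 - 23248.7964
= -11891.2406


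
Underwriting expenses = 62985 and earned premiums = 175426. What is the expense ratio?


Expense ratio = expenses / premiums
= 62985 / 175426
= 0.359


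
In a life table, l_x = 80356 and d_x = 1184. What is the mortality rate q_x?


q_x = d_x / l_x
= 1184 / 80356
= 0.0147


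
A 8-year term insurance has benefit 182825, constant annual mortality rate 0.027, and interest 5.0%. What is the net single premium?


NSP = benefit * sum_{k=0}^{n-1} k_p_x * q * v^(k+1)
With constant q=0.027, v=0.952381
Sum = 0.159989
NSP = 182825 * 0.159989
= 29249.9102


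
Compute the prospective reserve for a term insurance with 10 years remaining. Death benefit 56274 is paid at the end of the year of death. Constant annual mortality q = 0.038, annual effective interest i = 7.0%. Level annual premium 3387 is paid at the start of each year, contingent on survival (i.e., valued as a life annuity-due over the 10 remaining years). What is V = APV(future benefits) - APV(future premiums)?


v = 1/(1+i) = 0.934579
APV(future benefits) per unit = sum_{k=0}^{9} k_p_x * q * v^(k+1) = 0.230437
APV(future benefits) = 56274 * 0.230437 = 12967.5965
Life annuity-due factor ä_{x:10} = sum_{k=0}^{9} k_p_x * v^k = 6.488613
APV(future premiums) = 3387 * 6.488613 = 21976.9327
V = 12967.5965 - 21976.9327
= -9009.3363


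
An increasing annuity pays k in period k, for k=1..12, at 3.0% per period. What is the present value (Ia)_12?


(Ia)_n = sum_{k=1}^{n} k * v^k, v = 1/(1+i)
v = 0.970874
Sum computed term by term:
(Ia)_12 = 61.2022


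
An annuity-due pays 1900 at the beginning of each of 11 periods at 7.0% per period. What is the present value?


PV_due = PMT * (1-(1+i)^(-n))/i * (1+i)
PV_immediate = 14247.4812
PV_due = 14247.4812 * 1.07
= 15244.8049


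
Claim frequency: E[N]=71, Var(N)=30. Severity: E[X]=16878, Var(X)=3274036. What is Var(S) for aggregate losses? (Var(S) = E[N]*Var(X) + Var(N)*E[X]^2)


Var(S) = E[N]*Var(X) + Var(N)*E[X]^2
= 71*3274036 + 30*16878^2
= 232456556 + 8546006520
= 8.7785e+09


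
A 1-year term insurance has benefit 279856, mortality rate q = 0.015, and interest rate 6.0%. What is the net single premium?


NSP = benefit * q * v
v = 1/(1+i) = 0.943396
NSP = 279856 * 0.015 * 0.943396
= 3960.2264


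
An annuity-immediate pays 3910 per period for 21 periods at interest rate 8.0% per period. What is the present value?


PV = PMT * (1 - (1+i)^(-n)) / i
= 3910 * (1 - (1+0.08)^(-21)) / 0.08
= 3910 * (1 - 0.198656) / 0.08
= 3910 * 10.016803
= 39165.7003


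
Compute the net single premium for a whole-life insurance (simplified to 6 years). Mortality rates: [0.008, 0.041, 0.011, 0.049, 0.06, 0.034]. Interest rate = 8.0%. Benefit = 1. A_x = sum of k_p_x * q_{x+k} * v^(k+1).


v = 0.925926
Year 0: k_p_x=1.0, q=0.008, term=0.007407
Year 1: k_p_x=0.992, q=0.041, term=0.03487
Year 2: k_p_x=0.951328, q=0.011, term=0.008307
Year 3: k_p_x=0.940863, q=0.049, term=0.033887
Year 4: k_p_x=0.894761, q=0.06, term=0.036538
Year 5: k_p_x=0.841075, q=0.034, term=0.018021
A_x = 0.139


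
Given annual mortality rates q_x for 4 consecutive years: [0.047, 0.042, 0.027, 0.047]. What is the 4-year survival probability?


p_k = 1 - q_k for each year
Survival = product of (1 - q_k)
= 0.953 * 0.958 * 0.973 * 0.953
= 0.8466


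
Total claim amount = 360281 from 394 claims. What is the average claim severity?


severity = total / number
= 360281 / 394
= 914.4188


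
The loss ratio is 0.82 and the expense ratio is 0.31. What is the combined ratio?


Combined ratio = loss ratio + expense ratio
= 0.82 + 0.31
= 1.13


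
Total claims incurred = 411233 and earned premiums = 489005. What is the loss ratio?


Loss ratio = claims / premiums
= 411233 / 489005
= 0.841


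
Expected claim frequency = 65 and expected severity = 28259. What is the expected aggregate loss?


E[S] = E[N] * E[X]
= 65 * 28259
= 1.8368e+06


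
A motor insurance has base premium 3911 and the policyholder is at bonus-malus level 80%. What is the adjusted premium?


adjusted = base * BM_level / 100
= 3911 * 80 / 100
= 3911 * 0.8
= 3128.8


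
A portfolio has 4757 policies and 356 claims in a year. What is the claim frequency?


frequency = claims / policies
= 356 / 4757
= 0.0748


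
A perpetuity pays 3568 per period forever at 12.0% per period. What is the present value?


PV = PMT / i
= 3568 / 0.12
= 29733.3333


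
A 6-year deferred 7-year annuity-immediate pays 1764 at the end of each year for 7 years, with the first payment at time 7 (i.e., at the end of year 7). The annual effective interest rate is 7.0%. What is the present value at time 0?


PV at time 6 of the 7-year annuity-immediate:
a_n = 1764 * (1-(1+0.07)^(-7))/0.07 = 9506.7065
Discount back 6 years to time 0:
PV = 9506.7065 * (1+0.07)^(-6)
= 9506.7065 * 0.666342
= 6334.72


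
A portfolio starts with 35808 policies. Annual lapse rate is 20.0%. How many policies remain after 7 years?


remaining = initial * (1 - lapse)^years
= 35808 * (1 - 0.2)^7
= 35808 * 0.209715
= 7509.4819


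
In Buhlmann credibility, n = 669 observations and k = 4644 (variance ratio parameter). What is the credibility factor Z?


Z = n / (n + k)
= 669 / (669 + 4644)
= 669 / 5313
= 0.1259


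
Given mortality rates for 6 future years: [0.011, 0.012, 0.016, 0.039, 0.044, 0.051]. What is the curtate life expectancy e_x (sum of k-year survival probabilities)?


e_x = sum_{k=1}^{n} k_p_x
k_p_x values:
  1_p_x = 0.989
  2_p_x = 0.977132
  3_p_x = 0.961498
  4_p_x = 0.923999
  5_p_x = 0.883343
  6_p_x = 0.838293
e_x = 5.5733


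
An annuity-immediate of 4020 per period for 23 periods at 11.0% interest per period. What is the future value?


FV = PMT * ((1+i)^n - 1) / i
= 4020 * ((1.11)^23 - 1) / 0.11
= 4020 * (11.026267 - 1) / 0.11
= 366414.4918


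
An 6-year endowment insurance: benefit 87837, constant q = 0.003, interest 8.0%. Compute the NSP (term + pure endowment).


Term component = 1209.8923
Pure endowment = 6_p_x * v^6 * benefit = 0.982134 * 0.63017 * 87837 = 54363.3125
NSP = 55573.2048
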